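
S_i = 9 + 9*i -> [9, 18, 27, 36, 45]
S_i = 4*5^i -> [4, 20, 100, 500, 2500]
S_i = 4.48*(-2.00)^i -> [4.48, -8.96, 17.92, -35.84, 71.68]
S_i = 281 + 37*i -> [281, 318, 355, 392, 429]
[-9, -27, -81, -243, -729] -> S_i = -9*3^i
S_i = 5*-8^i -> [5, -40, 320, -2560, 20480]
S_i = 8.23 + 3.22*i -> [8.23, 11.45, 14.67, 17.89, 21.11]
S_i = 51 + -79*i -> [51, -28, -107, -186, -265]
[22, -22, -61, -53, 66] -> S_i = Random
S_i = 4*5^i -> [4, 20, 100, 500, 2500]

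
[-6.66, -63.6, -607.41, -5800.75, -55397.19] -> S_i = -6.66*9.55^i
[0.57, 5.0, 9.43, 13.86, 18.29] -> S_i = 0.57 + 4.43*i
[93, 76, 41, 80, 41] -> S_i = Random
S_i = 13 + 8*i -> [13, 21, 29, 37, 45]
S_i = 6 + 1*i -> [6, 7, 8, 9, 10]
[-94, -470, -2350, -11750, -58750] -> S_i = -94*5^i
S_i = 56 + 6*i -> [56, 62, 68, 74, 80]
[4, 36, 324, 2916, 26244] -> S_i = 4*9^i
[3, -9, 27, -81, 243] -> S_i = 3*-3^i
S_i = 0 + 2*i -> [0, 2, 4, 6, 8]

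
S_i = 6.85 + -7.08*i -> [6.85, -0.23, -7.31, -14.39, -21.47]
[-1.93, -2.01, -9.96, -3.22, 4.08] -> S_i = Random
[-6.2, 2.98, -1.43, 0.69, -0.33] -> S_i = -6.20*(-0.48)^i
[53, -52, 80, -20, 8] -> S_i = Random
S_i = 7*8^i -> [7, 56, 448, 3584, 28672]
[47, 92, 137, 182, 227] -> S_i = 47 + 45*i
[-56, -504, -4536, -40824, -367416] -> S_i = -56*9^i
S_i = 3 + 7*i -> [3, 10, 17, 24, 31]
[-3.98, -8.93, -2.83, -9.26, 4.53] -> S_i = Random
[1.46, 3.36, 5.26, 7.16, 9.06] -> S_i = 1.46 + 1.90*i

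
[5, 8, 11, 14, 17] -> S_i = 5 + 3*i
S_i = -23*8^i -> [-23, -184, -1472, -11776, -94208]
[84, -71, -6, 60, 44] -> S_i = Random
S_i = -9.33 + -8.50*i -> [-9.33, -17.83, -26.33, -34.83, -43.33]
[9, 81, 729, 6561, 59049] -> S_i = 9*9^i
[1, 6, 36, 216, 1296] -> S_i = 1*6^i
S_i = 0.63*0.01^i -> [0.63, 0.01, 0.0, 0.0, 0.0]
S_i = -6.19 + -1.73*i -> [-6.19, -7.92, -9.65, -11.38, -13.11]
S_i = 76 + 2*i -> [76, 78, 80, 82, 84]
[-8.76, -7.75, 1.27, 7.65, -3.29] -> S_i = Random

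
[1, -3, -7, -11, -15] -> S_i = 1 + -4*i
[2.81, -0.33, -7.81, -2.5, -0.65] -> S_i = Random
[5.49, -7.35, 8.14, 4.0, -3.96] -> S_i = Random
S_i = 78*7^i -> [78, 546, 3822, 26754, 187278]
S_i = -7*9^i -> [-7, -63, -567, -5103, -45927]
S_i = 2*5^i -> [2, 10, 50, 250, 1250]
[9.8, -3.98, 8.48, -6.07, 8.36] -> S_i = Random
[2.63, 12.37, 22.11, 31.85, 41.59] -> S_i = 2.63 + 9.74*i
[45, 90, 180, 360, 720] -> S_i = 45*2^i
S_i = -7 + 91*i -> [-7, 84, 175, 266, 357]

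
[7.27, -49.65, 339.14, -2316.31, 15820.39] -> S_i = 7.27*(-6.83)^i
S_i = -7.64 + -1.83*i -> [-7.64, -9.47, -11.3, -13.13, -14.96]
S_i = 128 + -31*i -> [128, 97, 66, 35, 4]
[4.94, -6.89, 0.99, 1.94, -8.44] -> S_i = Random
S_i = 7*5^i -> [7, 35, 175, 875, 4375]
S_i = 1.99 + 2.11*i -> [1.99, 4.1, 6.21, 8.32, 10.43]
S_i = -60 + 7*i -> [-60, -53, -46, -39, -32]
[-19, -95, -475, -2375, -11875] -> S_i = -19*5^i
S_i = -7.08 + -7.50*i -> [-7.08, -14.58, -22.08, -29.58, -37.08]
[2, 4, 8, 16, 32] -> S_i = 2*2^i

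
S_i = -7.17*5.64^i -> [-7.17, -40.44, -228.07, -1286.34, -7254.97]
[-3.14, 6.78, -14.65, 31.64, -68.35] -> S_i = -3.14*(-2.16)^i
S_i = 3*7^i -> [3, 21, 147, 1029, 7203]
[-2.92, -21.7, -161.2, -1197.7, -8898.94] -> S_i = -2.92*7.43^i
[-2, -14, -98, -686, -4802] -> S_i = -2*7^i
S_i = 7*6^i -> [7, 42, 252, 1512, 9072]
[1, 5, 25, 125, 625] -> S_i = 1*5^i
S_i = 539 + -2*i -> [539, 537, 535, 533, 531]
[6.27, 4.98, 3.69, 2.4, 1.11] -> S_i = 6.27 + -1.29*i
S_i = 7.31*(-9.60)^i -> [7.31, -70.18, 673.69, -6467.42, 62087.23]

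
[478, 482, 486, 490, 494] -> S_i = 478 + 4*i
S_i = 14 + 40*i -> [14, 54, 94, 134, 174]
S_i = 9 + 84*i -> [9, 93, 177, 261, 345]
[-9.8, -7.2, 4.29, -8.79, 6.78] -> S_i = Random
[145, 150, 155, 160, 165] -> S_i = 145 + 5*i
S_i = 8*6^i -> [8, 48, 288, 1728, 10368]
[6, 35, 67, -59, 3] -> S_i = Random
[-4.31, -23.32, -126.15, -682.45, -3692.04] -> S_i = -4.31*5.41^i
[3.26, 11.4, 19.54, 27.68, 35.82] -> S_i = 3.26 + 8.14*i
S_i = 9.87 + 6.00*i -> [9.87, 15.87, 21.87, 27.87, 33.87]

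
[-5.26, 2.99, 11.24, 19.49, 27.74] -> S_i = -5.26 + 8.25*i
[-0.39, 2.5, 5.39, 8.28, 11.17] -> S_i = -0.39 + 2.89*i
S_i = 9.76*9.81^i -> [9.76, 95.75, 939.26, 9214.18, 90391.14]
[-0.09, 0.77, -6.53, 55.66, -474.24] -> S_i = -0.09*(-8.52)^i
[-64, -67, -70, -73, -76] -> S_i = -64 + -3*i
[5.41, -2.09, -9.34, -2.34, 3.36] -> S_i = Random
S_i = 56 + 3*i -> [56, 59, 62, 65, 68]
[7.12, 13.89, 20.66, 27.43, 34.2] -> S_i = 7.12 + 6.77*i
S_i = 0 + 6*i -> [0, 6, 12, 18, 24]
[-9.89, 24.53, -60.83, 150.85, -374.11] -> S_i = -9.89*(-2.48)^i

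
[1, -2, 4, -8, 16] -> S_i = 1*-2^i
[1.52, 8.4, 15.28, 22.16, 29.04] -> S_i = 1.52 + 6.88*i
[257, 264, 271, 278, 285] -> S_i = 257 + 7*i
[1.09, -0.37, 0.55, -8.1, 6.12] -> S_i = Random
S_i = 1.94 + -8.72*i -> [1.94, -6.78, -15.5, -24.22, -32.94]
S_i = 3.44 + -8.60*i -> [3.44, -5.16, -13.76, -22.36, -30.96]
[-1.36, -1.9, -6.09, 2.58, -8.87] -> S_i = Random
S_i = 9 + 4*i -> [9, 13, 17, 21, 25]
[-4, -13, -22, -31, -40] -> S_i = -4 + -9*i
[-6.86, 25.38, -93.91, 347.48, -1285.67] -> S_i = -6.86*(-3.70)^i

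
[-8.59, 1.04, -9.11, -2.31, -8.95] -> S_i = Random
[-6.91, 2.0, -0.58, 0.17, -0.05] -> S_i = -6.91*(-0.29)^i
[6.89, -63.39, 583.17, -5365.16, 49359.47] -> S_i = 6.89*(-9.20)^i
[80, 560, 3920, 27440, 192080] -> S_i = 80*7^i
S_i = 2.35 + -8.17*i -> [2.35, -5.82, -13.99, -22.16, -30.33]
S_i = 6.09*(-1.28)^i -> [6.09, -7.8, 9.98, -12.77, 16.35]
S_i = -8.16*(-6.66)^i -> [-8.16, 54.35, -361.94, 2410.53, -16054.14]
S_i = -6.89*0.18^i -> [-6.89, -1.24, -0.22, -0.04, -0.01]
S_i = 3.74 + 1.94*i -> [3.74, 5.68, 7.62, 9.56, 11.5]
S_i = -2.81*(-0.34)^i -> [-2.81, 0.96, -0.32, 0.11, -0.04]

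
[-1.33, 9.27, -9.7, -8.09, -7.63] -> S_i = Random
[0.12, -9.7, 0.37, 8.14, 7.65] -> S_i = Random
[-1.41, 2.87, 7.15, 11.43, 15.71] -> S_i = -1.41 + 4.28*i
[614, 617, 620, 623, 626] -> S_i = 614 + 3*i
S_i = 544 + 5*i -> [544, 549, 554, 559, 564]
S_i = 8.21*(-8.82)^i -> [8.21, -72.41, 638.68, -5633.12, 49684.11]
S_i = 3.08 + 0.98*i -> [3.08, 4.06, 5.04, 6.02, 7.0]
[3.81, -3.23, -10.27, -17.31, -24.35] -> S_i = 3.81 + -7.04*i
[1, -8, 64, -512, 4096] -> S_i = 1*-8^i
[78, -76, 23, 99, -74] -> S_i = Random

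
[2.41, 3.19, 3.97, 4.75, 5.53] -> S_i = 2.41 + 0.78*i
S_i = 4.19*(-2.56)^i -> [4.19, -10.73, 27.46, -70.3, 179.96]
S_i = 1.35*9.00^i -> [1.35, 12.15, 109.35, 984.15, 8857.35]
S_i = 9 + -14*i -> [9, -5, -19, -33, -47]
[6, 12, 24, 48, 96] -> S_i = 6*2^i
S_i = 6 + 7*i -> [6, 13, 20, 27, 34]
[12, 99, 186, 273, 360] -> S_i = 12 + 87*i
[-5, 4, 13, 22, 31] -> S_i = -5 + 9*i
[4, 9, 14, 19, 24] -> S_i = 4 + 5*i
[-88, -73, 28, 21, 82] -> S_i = Random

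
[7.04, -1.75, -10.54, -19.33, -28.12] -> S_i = 7.04 + -8.79*i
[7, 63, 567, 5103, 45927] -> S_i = 7*9^i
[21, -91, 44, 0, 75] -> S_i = Random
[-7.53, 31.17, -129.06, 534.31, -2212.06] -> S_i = -7.53*(-4.14)^i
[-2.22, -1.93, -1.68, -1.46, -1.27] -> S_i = -2.22*0.87^i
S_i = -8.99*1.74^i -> [-8.99, -15.64, -27.22, -47.36, -82.41]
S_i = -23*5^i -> [-23, -115, -575, -2875, -14375]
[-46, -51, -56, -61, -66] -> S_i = -46 + -5*i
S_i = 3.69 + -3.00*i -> [3.69, 0.69, -2.31, -5.31, -8.31]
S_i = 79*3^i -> [79, 237, 711, 2133, 6399]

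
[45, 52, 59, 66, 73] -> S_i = 45 + 7*i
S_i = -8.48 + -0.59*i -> [-8.48, -9.07, -9.66, -10.25, -10.84]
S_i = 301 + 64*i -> [301, 365, 429, 493, 557]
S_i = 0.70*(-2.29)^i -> [0.7, -1.6, 3.67, -8.41, 19.25]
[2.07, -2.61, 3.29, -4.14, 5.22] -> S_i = 2.07*(-1.26)^i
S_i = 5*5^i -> [5, 25, 125, 625, 3125]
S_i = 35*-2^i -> [35, -70, 140, -280, 560]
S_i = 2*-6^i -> [2, -12, 72, -432, 2592]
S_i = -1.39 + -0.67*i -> [-1.39, -2.06, -2.73, -3.4, -4.07]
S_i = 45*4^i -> [45, 180, 720, 2880, 11520]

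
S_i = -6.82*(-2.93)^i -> [-6.82, 19.98, -58.55, 171.55, -502.64]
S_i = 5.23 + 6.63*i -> [5.23, 11.86, 18.49, 25.12, 31.75]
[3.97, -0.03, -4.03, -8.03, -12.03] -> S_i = 3.97 + -4.00*i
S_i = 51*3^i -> [51, 153, 459, 1377, 4131]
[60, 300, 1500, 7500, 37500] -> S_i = 60*5^i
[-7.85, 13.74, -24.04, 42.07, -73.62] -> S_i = -7.85*(-1.75)^i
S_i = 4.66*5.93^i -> [4.66, 27.63, 163.87, 971.74, 5762.42]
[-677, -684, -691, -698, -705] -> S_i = -677 + -7*i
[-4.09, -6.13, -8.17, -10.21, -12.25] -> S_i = -4.09 + -2.04*i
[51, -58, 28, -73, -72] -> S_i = Random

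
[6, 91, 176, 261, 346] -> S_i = 6 + 85*i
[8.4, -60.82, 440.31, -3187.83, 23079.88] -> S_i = 8.40*(-7.24)^i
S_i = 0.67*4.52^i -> [0.67, 3.03, 13.69, 61.87, 279.66]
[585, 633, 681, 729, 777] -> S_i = 585 + 48*i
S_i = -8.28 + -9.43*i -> [-8.28, -17.71, -27.14, -36.57, -46.0]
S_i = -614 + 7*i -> [-614, -607, -600, -593, -586]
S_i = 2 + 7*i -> [2, 9, 16, 23, 30]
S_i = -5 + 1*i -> [-5, -4, -3, -2, -1]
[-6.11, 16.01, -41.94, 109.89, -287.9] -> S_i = -6.11*(-2.62)^i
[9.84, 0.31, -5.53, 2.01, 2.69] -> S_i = Random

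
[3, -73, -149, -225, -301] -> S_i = 3 + -76*i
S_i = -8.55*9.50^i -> [-8.55, -81.23, -771.64, -7330.56, -69640.28]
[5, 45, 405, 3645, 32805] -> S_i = 5*9^i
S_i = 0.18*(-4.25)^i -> [0.18, -0.76, 3.25, -13.82, 58.73]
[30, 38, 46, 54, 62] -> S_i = 30 + 8*i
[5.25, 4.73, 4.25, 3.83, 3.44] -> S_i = 5.25*0.90^i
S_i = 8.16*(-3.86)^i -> [8.16, -31.5, 121.58, -469.3, 1811.5]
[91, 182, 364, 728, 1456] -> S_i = 91*2^i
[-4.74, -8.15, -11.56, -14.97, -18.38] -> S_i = -4.74 + -3.41*i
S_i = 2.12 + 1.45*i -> [2.12, 3.57, 5.02, 6.47, 7.92]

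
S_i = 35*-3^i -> [35, -105, 315, -945, 2835]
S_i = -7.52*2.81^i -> [-7.52, -21.13, -59.38, -166.85, -468.86]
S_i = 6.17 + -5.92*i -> [6.17, 0.25, -5.67, -11.59, -17.51]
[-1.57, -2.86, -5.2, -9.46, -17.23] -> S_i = -1.57*1.82^i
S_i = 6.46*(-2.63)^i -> [6.46, -16.99, 44.68, -117.52, 309.07]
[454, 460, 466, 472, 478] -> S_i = 454 + 6*i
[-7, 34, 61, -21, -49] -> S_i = Random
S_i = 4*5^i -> [4, 20, 100, 500, 2500]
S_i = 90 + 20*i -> [90, 110, 130, 150, 170]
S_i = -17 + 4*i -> [-17, -13, -9, -5, -1]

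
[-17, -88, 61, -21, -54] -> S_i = Random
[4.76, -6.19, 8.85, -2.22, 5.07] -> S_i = Random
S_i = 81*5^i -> [81, 405, 2025, 10125, 50625]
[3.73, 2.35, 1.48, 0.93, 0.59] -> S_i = 3.73*0.63^i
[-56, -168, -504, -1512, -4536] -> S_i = -56*3^i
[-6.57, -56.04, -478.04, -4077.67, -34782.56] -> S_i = -6.57*8.53^i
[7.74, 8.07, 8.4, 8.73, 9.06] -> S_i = 7.74 + 0.33*i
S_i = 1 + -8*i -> [1, -7, -15, -23, -31]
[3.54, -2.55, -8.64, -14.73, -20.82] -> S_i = 3.54 + -6.09*i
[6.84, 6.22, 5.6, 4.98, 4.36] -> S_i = 6.84 + -0.62*i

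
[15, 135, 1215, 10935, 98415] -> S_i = 15*9^i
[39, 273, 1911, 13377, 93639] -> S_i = 39*7^i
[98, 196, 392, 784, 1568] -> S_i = 98*2^i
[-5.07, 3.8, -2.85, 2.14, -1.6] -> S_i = -5.07*(-0.75)^i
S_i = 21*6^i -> [21, 126, 756, 4536, 27216]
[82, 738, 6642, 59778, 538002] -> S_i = 82*9^i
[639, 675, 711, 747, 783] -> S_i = 639 + 36*i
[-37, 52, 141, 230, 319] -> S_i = -37 + 89*i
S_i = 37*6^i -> [37, 222, 1332, 7992, 47952]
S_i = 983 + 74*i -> [983, 1057, 1131, 1205, 1279]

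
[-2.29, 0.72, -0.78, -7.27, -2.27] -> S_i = Random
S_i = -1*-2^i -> [-1, 2, -4, 8, -16]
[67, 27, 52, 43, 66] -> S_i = Random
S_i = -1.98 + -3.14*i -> [-1.98, -5.12, -8.26, -11.4, -14.54]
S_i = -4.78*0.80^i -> [-4.78, -3.82, -3.06, -2.45, -1.96]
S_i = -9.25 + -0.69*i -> [-9.25, -9.94, -10.63, -11.32, -12.01]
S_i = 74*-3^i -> [74, -222, 666, -1998, 5994]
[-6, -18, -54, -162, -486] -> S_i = -6*3^i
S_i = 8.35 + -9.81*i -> [8.35, -1.46, -11.27, -21.08, -30.89]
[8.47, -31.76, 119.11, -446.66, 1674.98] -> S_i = 8.47*(-3.75)^i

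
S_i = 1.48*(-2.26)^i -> [1.48, -3.34, 7.56, -17.08, 38.61]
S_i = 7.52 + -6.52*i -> [7.52, 1.0, -5.52, -12.04, -18.56]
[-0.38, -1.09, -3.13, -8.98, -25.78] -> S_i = -0.38*2.87^i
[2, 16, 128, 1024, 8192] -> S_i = 2*8^i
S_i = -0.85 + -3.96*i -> [-0.85, -4.81, -8.77, -12.73, -16.69]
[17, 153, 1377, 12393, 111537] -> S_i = 17*9^i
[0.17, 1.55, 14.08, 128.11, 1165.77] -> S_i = 0.17*9.10^i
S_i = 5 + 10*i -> [5, 15, 25, 35, 45]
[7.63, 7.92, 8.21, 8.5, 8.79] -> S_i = 7.63 + 0.29*i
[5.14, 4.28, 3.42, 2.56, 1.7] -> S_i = 5.14 + -0.86*i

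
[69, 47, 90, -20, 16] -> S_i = Random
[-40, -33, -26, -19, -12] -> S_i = -40 + 7*i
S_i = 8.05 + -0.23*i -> [8.05, 7.82, 7.59, 7.36, 7.13]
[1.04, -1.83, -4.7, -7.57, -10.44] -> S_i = 1.04 + -2.87*i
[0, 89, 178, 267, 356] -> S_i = 0 + 89*i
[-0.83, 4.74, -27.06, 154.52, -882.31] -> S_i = -0.83*(-5.71)^i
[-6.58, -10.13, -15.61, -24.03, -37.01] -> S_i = -6.58*1.54^i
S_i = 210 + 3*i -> [210, 213, 216, 219, 222]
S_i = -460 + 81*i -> [-460, -379, -298, -217, -136]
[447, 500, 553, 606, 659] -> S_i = 447 + 53*i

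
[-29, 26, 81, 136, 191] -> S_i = -29 + 55*i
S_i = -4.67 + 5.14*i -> [-4.67, 0.47, 5.61, 10.75, 15.89]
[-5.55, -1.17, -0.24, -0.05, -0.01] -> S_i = -5.55*0.21^i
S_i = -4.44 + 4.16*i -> [-4.44, -0.28, 3.88, 8.04, 12.2]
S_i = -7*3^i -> [-7, -21, -63, -189, -567]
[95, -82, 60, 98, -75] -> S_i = Random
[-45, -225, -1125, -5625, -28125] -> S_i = -45*5^i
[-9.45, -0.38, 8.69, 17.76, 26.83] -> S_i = -9.45 + 9.07*i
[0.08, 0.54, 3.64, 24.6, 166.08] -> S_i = 0.08*6.75^i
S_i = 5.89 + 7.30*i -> [5.89, 13.19, 20.49, 27.79, 35.09]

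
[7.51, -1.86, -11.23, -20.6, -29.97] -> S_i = 7.51 + -9.37*i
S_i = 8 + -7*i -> [8, 1, -6, -13, -20]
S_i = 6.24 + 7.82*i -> [6.24, 14.06, 21.88, 29.7, 37.52]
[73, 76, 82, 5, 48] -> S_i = Random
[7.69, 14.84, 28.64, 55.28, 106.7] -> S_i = 7.69*1.93^i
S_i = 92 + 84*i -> [92, 176, 260, 344, 428]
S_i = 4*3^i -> [4, 12, 36, 108, 324]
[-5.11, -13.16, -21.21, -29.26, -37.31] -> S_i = -5.11 + -8.05*i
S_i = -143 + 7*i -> [-143, -136, -129, -122, -115]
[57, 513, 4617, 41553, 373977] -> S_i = 57*9^i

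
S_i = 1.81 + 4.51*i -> [1.81, 6.32, 10.83, 15.34, 19.85]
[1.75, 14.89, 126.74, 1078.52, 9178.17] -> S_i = 1.75*8.51^i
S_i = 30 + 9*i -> [30, 39, 48, 57, 66]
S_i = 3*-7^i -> [3, -21, 147, -1029, 7203]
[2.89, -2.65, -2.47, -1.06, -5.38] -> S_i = Random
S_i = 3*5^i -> [3, 15, 75, 375, 1875]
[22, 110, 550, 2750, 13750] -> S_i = 22*5^i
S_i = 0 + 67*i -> [0, 67, 134, 201, 268]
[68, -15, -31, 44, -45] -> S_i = Random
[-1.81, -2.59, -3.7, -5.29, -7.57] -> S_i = -1.81*1.43^i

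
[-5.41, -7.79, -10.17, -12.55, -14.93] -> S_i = -5.41 + -2.38*i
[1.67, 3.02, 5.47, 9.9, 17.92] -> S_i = 1.67*1.81^i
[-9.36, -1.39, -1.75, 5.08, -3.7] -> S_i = Random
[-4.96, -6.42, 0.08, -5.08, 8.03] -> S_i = Random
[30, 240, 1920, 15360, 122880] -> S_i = 30*8^i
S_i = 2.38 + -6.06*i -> [2.38, -3.68, -9.74, -15.8, -21.86]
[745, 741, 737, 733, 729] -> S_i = 745 + -4*i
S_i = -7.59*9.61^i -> [-7.59, -72.94, -700.95, -6736.15, -64734.43]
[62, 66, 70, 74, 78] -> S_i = 62 + 4*i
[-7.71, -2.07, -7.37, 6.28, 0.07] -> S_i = Random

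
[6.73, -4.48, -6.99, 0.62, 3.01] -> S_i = Random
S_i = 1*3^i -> [1, 3, 9, 27, 81]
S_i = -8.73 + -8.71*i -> [-8.73, -17.44, -26.15, -34.86, -43.57]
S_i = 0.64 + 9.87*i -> [0.64, 10.51, 20.38, 30.25, 40.12]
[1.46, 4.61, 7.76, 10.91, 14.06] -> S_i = 1.46 + 3.15*i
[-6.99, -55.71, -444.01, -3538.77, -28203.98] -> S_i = -6.99*7.97^i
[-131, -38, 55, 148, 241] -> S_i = -131 + 93*i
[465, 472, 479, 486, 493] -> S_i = 465 + 7*i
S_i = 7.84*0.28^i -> [7.84, 2.2, 0.61, 0.17, 0.05]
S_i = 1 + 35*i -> [1, 36, 71, 106, 141]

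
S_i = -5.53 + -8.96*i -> [-5.53, -14.49, -23.45, -32.41, -41.37]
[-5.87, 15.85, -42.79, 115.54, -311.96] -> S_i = -5.87*(-2.70)^i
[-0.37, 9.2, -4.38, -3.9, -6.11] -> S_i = Random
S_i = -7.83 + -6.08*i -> [-7.83, -13.91, -19.99, -26.07, -32.15]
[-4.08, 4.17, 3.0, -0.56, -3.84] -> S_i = Random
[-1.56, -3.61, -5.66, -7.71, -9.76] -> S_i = -1.56 + -2.05*i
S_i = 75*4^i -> [75, 300, 1200, 4800, 19200]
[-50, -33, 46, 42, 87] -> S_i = Random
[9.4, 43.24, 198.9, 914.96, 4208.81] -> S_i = 9.40*4.60^i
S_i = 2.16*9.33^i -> [2.16, 20.15, 188.03, 1754.28, 16367.42]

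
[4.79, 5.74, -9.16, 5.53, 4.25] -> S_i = Random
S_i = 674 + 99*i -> [674, 773, 872, 971, 1070]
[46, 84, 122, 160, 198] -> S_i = 46 + 38*i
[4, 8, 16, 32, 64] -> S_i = 4*2^i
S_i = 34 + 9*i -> [34, 43, 52, 61, 70]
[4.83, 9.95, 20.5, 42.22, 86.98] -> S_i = 4.83*2.06^i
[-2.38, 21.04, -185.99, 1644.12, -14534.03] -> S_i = -2.38*(-8.84)^i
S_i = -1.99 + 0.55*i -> [-1.99, -1.44, -0.89, -0.34, 0.21]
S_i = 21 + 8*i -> [21, 29, 37, 45, 53]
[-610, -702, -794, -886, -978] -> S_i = -610 + -92*i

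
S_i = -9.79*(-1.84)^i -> [-9.79, 18.01, -33.15, 60.99, -112.22]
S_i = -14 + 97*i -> [-14, 83, 180, 277, 374]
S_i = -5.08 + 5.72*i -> [-5.08, 0.64, 6.36, 12.08, 17.8]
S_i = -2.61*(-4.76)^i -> [-2.61, 12.42, -59.14, 281.49, -1339.89]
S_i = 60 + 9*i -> [60, 69, 78, 87, 96]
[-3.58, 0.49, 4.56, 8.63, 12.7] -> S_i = -3.58 + 4.07*i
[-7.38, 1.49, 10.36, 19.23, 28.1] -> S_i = -7.38 + 8.87*i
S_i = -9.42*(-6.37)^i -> [-9.42, 60.01, -382.23, 2434.83, -15509.89]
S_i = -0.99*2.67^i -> [-0.99, -2.64, -7.06, -18.84, -50.31]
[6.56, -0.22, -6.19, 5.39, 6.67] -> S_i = Random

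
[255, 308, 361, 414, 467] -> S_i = 255 + 53*i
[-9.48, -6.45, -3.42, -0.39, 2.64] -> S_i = -9.48 + 3.03*i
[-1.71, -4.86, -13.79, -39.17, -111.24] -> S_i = -1.71*2.84^i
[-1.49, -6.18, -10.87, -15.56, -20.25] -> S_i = -1.49 + -4.69*i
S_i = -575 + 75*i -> [-575, -500, -425, -350, -275]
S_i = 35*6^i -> [35, 210, 1260, 7560, 45360]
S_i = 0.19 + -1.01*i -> [0.19, -0.82, -1.83, -2.84, -3.85]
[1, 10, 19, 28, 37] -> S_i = 1 + 9*i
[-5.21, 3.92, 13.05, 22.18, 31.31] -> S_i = -5.21 + 9.13*i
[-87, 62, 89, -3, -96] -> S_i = Random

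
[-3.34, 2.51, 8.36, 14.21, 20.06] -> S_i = -3.34 + 5.85*i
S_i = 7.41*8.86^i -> [7.41, 65.65, 581.68, 5153.7, 45661.81]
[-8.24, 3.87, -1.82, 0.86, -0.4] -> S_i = -8.24*(-0.47)^i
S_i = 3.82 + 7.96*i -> [3.82, 11.78, 19.74, 27.7, 35.66]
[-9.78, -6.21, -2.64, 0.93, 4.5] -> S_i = -9.78 + 3.57*i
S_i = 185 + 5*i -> [185, 190, 195, 200, 205]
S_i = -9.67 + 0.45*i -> [-9.67, -9.22, -8.77, -8.32, -7.87]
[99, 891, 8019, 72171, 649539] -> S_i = 99*9^i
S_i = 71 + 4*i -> [71, 75, 79, 83, 87]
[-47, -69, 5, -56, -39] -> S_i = Random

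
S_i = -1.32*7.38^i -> [-1.32, -9.74, -71.89, -530.57, -3915.61]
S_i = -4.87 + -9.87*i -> [-4.87, -14.74, -24.61, -34.48, -44.35]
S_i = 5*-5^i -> [5, -25, 125, -625, 3125]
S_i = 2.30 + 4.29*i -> [2.3, 6.59, 10.88, 15.17, 19.46]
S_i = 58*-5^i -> [58, -290, 1450, -7250, 36250]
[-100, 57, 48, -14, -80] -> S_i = Random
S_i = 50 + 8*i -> [50, 58, 66, 74, 82]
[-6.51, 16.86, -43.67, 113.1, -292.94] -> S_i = -6.51*(-2.59)^i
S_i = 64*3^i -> [64, 192, 576, 1728, 5184]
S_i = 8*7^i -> [8, 56, 392, 2744, 19208]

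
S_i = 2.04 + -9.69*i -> [2.04, -7.65, -17.34, -27.03, -36.72]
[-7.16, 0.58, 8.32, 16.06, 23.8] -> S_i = -7.16 + 7.74*i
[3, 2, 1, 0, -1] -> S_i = 3 + -1*i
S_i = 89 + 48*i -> [89, 137, 185, 233, 281]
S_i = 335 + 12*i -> [335, 347, 359, 371, 383]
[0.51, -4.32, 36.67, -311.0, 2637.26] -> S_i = 0.51*(-8.48)^i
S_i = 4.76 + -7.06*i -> [4.76, -2.3, -9.36, -16.42, -23.48]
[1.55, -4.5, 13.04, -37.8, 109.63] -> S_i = 1.55*(-2.90)^i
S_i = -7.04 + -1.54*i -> [-7.04, -8.58, -10.12, -11.66, -13.2]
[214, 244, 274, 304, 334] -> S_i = 214 + 30*i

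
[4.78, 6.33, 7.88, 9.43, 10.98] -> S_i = 4.78 + 1.55*i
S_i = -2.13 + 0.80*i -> [-2.13, -1.33, -0.53, 0.27, 1.07]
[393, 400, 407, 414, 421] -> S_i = 393 + 7*i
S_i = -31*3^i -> [-31, -93, -279, -837, -2511]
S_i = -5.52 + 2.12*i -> [-5.52, -3.4, -1.28, 0.84, 2.96]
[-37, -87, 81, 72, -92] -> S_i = Random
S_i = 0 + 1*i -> [0, 1, 2, 3, 4]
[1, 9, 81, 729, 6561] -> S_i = 1*9^i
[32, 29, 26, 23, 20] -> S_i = 32 + -3*i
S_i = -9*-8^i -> [-9, 72, -576, 4608, -36864]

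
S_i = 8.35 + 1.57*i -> [8.35, 9.92, 11.49, 13.06, 14.63]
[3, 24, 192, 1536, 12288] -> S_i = 3*8^i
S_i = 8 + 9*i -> [8, 17, 26, 35, 44]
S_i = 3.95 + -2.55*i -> [3.95, 1.4, -1.15, -3.7, -6.25]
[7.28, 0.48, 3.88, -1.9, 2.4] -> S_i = Random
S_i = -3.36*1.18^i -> [-3.36, -3.96, -4.68, -5.52, -6.51]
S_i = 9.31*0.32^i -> [9.31, 2.98, 0.95, 0.31, 0.1]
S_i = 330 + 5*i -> [330, 335, 340, 345, 350]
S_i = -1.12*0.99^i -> [-1.12, -1.11, -1.1, -1.09, -1.08]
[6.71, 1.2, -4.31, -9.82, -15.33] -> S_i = 6.71 + -5.51*i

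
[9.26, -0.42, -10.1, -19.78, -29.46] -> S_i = 9.26 + -9.68*i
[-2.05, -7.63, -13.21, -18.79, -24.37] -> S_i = -2.05 + -5.58*i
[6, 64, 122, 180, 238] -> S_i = 6 + 58*i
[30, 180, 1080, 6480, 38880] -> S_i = 30*6^i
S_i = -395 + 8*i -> [-395, -387, -379, -371, -363]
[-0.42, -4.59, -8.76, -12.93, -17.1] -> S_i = -0.42 + -4.17*i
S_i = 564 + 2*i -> [564, 566, 568, 570, 572]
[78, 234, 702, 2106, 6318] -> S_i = 78*3^i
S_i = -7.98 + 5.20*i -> [-7.98, -2.78, 2.42, 7.62, 12.82]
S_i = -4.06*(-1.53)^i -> [-4.06, 6.21, -9.5, 14.54, -22.25]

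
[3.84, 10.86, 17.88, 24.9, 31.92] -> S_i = 3.84 + 7.02*i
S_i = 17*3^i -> [17, 51, 153, 459, 1377]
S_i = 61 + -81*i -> [61, -20, -101, -182, -263]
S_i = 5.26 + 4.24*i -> [5.26, 9.5, 13.74, 17.98, 22.22]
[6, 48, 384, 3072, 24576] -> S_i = 6*8^i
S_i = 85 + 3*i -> [85, 88, 91, 94, 97]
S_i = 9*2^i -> [9, 18, 36, 72, 144]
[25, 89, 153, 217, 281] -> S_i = 25 + 64*i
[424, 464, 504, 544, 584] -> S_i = 424 + 40*i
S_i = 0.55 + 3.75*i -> [0.55, 4.3, 8.05, 11.8, 15.55]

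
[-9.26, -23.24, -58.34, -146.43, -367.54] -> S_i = -9.26*2.51^i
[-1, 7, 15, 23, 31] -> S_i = -1 + 8*i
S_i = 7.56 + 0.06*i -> [7.56, 7.62, 7.68, 7.74, 7.8]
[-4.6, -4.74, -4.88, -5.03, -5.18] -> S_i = -4.60*1.03^i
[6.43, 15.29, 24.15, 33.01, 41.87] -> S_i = 6.43 + 8.86*i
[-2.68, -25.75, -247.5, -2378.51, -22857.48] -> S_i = -2.68*9.61^i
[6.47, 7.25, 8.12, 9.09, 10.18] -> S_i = 6.47*1.12^i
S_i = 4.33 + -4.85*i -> [4.33, -0.52, -5.37, -10.22, -15.07]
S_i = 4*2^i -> [4, 8, 16, 32, 64]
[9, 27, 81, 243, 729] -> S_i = 9*3^i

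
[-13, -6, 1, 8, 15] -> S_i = -13 + 7*i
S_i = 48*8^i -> [48, 384, 3072, 24576, 196608]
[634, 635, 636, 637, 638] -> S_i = 634 + 1*i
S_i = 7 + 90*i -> [7, 97, 187, 277, 367]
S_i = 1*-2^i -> [1, -2, 4, -8, 16]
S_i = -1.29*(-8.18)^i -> [-1.29, 10.55, -86.32, 706.07, -5775.68]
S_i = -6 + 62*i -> [-6, 56, 118, 180, 242]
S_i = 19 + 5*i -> [19, 24, 29, 34, 39]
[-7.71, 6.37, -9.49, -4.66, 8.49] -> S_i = Random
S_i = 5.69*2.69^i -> [5.69, 15.31, 41.17, 110.76, 297.93]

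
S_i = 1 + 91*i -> [1, 92, 183, 274, 365]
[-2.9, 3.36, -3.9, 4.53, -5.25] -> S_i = -2.90*(-1.16)^i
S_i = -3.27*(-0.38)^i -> [-3.27, 1.24, -0.47, 0.18, -0.07]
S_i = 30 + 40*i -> [30, 70, 110, 150, 190]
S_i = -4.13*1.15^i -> [-4.13, -4.75, -5.46, -6.28, -7.22]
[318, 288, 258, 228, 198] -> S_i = 318 + -30*i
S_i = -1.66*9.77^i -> [-1.66, -16.22, -158.45, -1548.07, -15124.69]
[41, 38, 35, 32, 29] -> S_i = 41 + -3*i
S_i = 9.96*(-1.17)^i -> [9.96, -11.65, 13.63, -15.95, 18.66]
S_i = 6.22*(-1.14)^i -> [6.22, -7.09, 8.08, -9.22, 10.51]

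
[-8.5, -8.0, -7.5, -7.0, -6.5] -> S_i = -8.50 + 0.50*i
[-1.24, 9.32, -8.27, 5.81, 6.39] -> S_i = Random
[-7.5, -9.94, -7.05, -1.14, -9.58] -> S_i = Random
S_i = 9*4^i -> [9, 36, 144, 576, 2304]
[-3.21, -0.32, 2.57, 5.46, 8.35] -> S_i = -3.21 + 2.89*i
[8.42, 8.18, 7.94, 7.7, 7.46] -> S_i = 8.42 + -0.24*i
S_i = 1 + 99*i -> [1, 100, 199, 298, 397]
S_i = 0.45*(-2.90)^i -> [0.45, -1.3, 3.78, -10.98, 31.83]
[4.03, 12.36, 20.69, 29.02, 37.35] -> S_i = 4.03 + 8.33*i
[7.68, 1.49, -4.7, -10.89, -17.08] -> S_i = 7.68 + -6.19*i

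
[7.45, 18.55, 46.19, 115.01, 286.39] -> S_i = 7.45*2.49^i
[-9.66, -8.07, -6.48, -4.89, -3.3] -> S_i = -9.66 + 1.59*i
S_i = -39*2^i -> [-39, -78, -156, -312, -624]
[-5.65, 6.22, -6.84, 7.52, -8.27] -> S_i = -5.65*(-1.10)^i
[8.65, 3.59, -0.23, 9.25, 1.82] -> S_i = Random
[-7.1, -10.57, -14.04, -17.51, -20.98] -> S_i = -7.10 + -3.47*i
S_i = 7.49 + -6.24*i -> [7.49, 1.25, -4.99, -11.23, -17.47]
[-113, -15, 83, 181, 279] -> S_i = -113 + 98*i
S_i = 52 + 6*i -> [52, 58, 64, 70, 76]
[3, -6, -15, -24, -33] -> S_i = 3 + -9*i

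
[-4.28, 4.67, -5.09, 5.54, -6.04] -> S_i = -4.28*(-1.09)^i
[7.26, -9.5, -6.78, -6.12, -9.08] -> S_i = Random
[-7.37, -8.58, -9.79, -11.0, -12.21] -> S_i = -7.37 + -1.21*i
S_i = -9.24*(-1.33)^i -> [-9.24, 12.29, -16.34, 21.74, -28.91]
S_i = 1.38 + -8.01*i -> [1.38, -6.63, -14.64, -22.65, -30.66]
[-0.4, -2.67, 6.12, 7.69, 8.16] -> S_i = Random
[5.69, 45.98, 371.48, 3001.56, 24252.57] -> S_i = 5.69*8.08^i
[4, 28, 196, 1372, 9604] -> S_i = 4*7^i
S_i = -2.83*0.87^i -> [-2.83, -2.46, -2.14, -1.86, -1.62]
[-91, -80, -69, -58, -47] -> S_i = -91 + 11*i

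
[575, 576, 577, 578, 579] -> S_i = 575 + 1*i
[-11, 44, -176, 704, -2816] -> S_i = -11*-4^i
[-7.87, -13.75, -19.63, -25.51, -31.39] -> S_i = -7.87 + -5.88*i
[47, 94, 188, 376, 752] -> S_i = 47*2^i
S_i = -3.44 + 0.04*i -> [-3.44, -3.4, -3.36, -3.32, -3.28]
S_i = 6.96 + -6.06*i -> [6.96, 0.9, -5.16, -11.22, -17.28]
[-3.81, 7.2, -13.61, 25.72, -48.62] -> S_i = -3.81*(-1.89)^i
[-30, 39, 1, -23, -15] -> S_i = Random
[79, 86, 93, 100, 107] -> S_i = 79 + 7*i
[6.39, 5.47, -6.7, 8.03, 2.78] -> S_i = Random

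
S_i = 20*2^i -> [20, 40, 80, 160, 320]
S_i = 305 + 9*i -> [305, 314, 323, 332, 341]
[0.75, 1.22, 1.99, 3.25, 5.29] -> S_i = 0.75*1.63^i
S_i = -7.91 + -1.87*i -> [-7.91, -9.78, -11.65, -13.52, -15.39]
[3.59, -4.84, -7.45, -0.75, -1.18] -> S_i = Random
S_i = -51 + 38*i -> [-51, -13, 25, 63, 101]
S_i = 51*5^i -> [51, 255, 1275, 6375, 31875]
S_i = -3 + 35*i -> [-3, 32, 67, 102, 137]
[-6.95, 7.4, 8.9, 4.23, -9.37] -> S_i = Random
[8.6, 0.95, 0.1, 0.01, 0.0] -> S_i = 8.60*0.11^i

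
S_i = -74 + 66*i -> [-74, -8, 58, 124, 190]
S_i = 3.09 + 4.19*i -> [3.09, 7.28, 11.47, 15.66, 19.85]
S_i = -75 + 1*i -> [-75, -74, -73, -72, -71]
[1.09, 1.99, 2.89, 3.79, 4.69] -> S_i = 1.09 + 0.90*i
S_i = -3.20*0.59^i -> [-3.2, -1.89, -1.11, -0.66, -0.39]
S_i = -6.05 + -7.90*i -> [-6.05, -13.95, -21.85, -29.75, -37.65]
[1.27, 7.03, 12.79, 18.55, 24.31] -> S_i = 1.27 + 5.76*i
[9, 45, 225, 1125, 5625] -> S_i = 9*5^i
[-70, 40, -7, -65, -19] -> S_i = Random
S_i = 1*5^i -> [1, 5, 25, 125, 625]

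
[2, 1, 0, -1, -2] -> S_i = 2 + -1*i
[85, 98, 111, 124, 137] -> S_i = 85 + 13*i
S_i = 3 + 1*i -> [3, 4, 5, 6, 7]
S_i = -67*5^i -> [-67, -335, -1675, -8375, -41875]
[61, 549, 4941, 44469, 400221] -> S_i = 61*9^i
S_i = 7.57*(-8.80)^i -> [7.57, -66.62, 586.22, -5158.74, 45396.94]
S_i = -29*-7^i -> [-29, 203, -1421, 9947, -69629]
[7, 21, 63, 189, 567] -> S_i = 7*3^i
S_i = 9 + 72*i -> [9, 81, 153, 225, 297]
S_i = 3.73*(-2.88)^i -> [3.73, -10.74, 30.94, -89.1, 256.61]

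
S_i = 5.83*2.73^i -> [5.83, 15.92, 43.45, 118.62, 323.83]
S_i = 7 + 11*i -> [7, 18, 29, 40, 51]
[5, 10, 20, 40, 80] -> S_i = 5*2^i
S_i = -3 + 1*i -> [-3, -2, -1, 0, 1]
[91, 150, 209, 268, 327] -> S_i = 91 + 59*i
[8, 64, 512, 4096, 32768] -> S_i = 8*8^i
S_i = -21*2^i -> [-21, -42, -84, -168, -336]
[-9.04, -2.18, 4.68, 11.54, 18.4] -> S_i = -9.04 + 6.86*i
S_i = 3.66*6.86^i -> [3.66, 25.11, 172.24, 1181.55, 8105.46]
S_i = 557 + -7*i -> [557, 550, 543, 536, 529]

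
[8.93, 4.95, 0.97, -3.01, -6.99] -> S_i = 8.93 + -3.98*i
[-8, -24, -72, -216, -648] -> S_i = -8*3^i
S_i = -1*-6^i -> [-1, 6, -36, 216, -1296]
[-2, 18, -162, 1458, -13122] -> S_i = -2*-9^i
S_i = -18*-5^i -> [-18, 90, -450, 2250, -11250]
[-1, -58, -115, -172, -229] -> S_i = -1 + -57*i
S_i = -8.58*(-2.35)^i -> [-8.58, 20.16, -47.38, 111.35, -261.67]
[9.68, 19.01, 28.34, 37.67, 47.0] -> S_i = 9.68 + 9.33*i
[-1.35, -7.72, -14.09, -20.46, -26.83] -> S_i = -1.35 + -6.37*i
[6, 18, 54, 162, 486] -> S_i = 6*3^i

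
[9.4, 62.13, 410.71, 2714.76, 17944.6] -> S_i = 9.40*6.61^i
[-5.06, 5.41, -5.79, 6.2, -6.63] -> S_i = -5.06*(-1.07)^i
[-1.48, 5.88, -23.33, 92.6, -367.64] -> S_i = -1.48*(-3.97)^i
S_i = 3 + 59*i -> [3, 62, 121, 180, 239]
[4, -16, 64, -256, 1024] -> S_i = 4*-4^i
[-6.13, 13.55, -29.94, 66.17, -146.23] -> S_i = -6.13*(-2.21)^i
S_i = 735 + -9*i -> [735, 726, 717, 708, 699]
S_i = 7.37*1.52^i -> [7.37, 11.2, 17.03, 25.88, 39.34]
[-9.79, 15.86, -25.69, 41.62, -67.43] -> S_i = -9.79*(-1.62)^i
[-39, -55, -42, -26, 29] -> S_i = Random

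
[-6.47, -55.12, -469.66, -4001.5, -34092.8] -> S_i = -6.47*8.52^i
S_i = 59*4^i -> [59, 236, 944, 3776, 15104]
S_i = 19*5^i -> [19, 95, 475, 2375, 11875]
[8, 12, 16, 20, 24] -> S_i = 8 + 4*i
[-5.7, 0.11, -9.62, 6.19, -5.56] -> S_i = Random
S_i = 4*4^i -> [4, 16, 64, 256, 1024]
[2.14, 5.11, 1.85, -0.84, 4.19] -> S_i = Random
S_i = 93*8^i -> [93, 744, 5952, 47616, 380928]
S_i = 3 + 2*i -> [3, 5, 7, 9, 11]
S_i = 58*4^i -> [58, 232, 928, 3712, 14848]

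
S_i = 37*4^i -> [37, 148, 592, 2368, 9472]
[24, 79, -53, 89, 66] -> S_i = Random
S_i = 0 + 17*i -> [0, 17, 34, 51, 68]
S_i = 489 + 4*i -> [489, 493, 497, 501, 505]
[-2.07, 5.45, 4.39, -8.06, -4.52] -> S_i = Random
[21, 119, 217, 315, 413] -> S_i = 21 + 98*i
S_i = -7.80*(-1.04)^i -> [-7.8, 8.11, -8.44, 8.77, -9.12]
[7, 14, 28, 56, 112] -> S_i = 7*2^i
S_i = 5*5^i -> [5, 25, 125, 625, 3125]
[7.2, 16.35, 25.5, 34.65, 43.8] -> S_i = 7.20 + 9.15*i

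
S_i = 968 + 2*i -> [968, 970, 972, 974, 976]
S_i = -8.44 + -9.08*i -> [-8.44, -17.52, -26.6, -35.68, -44.76]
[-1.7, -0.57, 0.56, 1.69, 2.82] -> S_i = -1.70 + 1.13*i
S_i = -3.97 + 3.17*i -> [-3.97, -0.8, 2.37, 5.54, 8.71]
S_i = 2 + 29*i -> [2, 31, 60, 89, 118]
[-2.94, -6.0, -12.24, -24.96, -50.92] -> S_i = -2.94*2.04^i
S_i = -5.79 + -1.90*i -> [-5.79, -7.69, -9.59, -11.49, -13.39]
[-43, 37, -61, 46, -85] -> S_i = Random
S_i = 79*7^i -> [79, 553, 3871, 27097, 189679]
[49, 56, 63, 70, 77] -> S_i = 49 + 7*i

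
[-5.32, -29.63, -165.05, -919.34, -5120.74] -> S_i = -5.32*5.57^i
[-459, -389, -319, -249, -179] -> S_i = -459 + 70*i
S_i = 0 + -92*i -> [0, -92, -184, -276, -368]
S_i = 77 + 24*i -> [77, 101, 125, 149, 173]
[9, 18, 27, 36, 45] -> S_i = 9 + 9*i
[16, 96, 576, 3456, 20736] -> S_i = 16*6^i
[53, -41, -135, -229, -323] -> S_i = 53 + -94*i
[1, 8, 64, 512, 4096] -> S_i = 1*8^i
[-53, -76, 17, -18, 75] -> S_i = Random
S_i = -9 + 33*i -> [-9, 24, 57, 90, 123]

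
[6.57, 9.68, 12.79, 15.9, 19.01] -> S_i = 6.57 + 3.11*i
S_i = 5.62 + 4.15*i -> [5.62, 9.77, 13.92, 18.07, 22.22]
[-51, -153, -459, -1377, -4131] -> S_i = -51*3^i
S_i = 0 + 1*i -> [0, 1, 2, 3, 4]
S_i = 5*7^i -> [5, 35, 245, 1715, 12005]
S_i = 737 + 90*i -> [737, 827, 917, 1007, 1097]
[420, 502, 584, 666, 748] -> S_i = 420 + 82*i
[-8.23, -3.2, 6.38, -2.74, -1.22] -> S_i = Random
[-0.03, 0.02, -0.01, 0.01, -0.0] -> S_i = -0.03*(-0.61)^i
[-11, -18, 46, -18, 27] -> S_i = Random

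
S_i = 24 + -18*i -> [24, 6, -12, -30, -48]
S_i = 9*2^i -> [9, 18, 36, 72, 144]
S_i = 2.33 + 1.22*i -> [2.33, 3.55, 4.77, 5.99, 7.21]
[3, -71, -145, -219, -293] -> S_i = 3 + -74*i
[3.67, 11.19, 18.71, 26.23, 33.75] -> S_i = 3.67 + 7.52*i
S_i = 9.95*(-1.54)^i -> [9.95, -15.32, 23.6, -36.34, 55.96]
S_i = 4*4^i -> [4, 16, 64, 256, 1024]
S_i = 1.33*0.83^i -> [1.33, 1.1, 0.92, 0.76, 0.63]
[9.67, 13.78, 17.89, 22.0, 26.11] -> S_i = 9.67 + 4.11*i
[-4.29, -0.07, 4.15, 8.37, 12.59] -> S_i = -4.29 + 4.22*i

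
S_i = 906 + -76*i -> [906, 830, 754, 678, 602]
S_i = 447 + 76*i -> [447, 523, 599, 675, 751]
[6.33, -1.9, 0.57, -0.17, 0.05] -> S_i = 6.33*(-0.30)^i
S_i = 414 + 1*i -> [414, 415, 416, 417, 418]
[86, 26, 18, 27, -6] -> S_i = Random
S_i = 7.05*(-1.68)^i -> [7.05, -11.84, 19.9, -33.43, 56.16]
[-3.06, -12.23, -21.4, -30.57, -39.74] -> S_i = -3.06 + -9.17*i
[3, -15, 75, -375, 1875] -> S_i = 3*-5^i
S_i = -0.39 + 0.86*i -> [-0.39, 0.47, 1.33, 2.19, 3.05]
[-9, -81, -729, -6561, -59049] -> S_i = -9*9^i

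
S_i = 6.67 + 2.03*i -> [6.67, 8.7, 10.73, 12.76, 14.79]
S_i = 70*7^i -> [70, 490, 3430, 24010, 168070]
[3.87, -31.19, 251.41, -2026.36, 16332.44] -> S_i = 3.87*(-8.06)^i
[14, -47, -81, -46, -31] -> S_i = Random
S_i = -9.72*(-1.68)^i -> [-9.72, 16.33, -27.43, 46.09, -77.43]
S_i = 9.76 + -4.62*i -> [9.76, 5.14, 0.52, -4.1, -8.72]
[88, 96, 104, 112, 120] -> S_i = 88 + 8*i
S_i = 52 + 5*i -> [52, 57, 62, 67, 72]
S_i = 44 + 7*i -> [44, 51, 58, 65, 72]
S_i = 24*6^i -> [24, 144, 864, 5184, 31104]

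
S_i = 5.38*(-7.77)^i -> [5.38, -41.8, 324.81, -2523.74, 19609.49]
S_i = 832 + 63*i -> [832, 895, 958, 1021, 1084]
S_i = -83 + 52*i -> [-83, -31, 21, 73, 125]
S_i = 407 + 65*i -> [407, 472, 537, 602, 667]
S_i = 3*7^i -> [3, 21, 147, 1029, 7203]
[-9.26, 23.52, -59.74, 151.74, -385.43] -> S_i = -9.26*(-2.54)^i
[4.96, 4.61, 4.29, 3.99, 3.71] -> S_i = 4.96*0.93^i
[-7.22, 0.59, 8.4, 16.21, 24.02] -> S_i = -7.22 + 7.81*i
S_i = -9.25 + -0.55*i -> [-9.25, -9.8, -10.35, -10.9, -11.45]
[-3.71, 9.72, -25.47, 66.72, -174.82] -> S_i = -3.71*(-2.62)^i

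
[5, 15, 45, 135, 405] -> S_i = 5*3^i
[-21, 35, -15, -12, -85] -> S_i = Random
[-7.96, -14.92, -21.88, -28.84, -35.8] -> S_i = -7.96 + -6.96*i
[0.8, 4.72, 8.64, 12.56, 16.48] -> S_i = 0.80 + 3.92*i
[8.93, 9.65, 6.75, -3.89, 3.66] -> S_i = Random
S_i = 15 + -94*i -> [15, -79, -173, -267, -361]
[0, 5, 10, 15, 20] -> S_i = 0 + 5*i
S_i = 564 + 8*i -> [564, 572, 580, 588, 596]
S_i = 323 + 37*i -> [323, 360, 397, 434, 471]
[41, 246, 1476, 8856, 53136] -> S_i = 41*6^i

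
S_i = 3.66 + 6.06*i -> [3.66, 9.72, 15.78, 21.84, 27.9]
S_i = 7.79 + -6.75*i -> [7.79, 1.04, -5.71, -12.46, -19.21]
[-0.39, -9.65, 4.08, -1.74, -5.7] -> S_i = Random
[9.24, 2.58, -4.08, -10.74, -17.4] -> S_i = 9.24 + -6.66*i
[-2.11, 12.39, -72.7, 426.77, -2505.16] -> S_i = -2.11*(-5.87)^i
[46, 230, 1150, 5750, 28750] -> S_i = 46*5^i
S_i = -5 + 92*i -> [-5, 87, 179, 271, 363]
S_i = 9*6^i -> [9, 54, 324, 1944, 11664]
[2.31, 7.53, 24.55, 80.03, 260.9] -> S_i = 2.31*3.26^i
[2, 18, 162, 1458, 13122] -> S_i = 2*9^i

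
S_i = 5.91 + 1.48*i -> [5.91, 7.39, 8.87, 10.35, 11.83]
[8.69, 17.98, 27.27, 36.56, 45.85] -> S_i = 8.69 + 9.29*i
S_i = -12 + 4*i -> [-12, -8, -4, 0, 4]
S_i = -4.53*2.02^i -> [-4.53, -9.15, -18.48, -37.34, -75.42]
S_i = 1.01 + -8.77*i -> [1.01, -7.76, -16.53, -25.3, -34.07]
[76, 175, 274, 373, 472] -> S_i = 76 + 99*i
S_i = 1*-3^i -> [1, -3, 9, -27, 81]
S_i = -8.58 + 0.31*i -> [-8.58, -8.27, -7.96, -7.65, -7.34]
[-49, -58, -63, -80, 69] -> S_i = Random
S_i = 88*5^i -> [88, 440, 2200, 11000, 55000]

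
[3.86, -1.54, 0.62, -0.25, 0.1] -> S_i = 3.86*(-0.40)^i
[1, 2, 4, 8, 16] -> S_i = 1*2^i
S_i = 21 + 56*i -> [21, 77, 133, 189, 245]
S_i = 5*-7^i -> [5, -35, 245, -1715, 12005]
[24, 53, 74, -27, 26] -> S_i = Random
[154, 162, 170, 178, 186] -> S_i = 154 + 8*i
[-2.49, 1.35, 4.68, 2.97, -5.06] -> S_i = Random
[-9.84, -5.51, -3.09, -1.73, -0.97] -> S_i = -9.84*0.56^i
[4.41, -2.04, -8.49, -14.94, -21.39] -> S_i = 4.41 + -6.45*i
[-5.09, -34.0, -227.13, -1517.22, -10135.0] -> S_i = -5.09*6.68^i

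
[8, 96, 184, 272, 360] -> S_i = 8 + 88*i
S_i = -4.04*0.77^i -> [-4.04, -3.11, -2.4, -1.84, -1.42]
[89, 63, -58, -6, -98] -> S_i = Random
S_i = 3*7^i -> [3, 21, 147, 1029, 7203]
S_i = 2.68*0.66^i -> [2.68, 1.77, 1.17, 0.77, 0.51]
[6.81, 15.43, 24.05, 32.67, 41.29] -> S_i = 6.81 + 8.62*i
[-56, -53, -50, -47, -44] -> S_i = -56 + 3*i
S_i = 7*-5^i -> [7, -35, 175, -875, 4375]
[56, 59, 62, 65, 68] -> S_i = 56 + 3*i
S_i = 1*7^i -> [1, 7, 49, 343, 2401]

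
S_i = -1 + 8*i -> [-1, 7, 15, 23, 31]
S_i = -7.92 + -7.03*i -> [-7.92, -14.95, -21.98, -29.01, -36.04]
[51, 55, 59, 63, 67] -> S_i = 51 + 4*i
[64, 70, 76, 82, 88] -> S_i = 64 + 6*i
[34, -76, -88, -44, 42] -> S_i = Random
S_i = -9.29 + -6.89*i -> [-9.29, -16.18, -23.07, -29.96, -36.85]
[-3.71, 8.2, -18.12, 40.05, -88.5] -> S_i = -3.71*(-2.21)^i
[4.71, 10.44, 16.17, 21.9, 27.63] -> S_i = 4.71 + 5.73*i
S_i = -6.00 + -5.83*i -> [-6.0, -11.83, -17.66, -23.49, -29.32]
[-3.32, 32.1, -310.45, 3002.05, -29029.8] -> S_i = -3.32*(-9.67)^i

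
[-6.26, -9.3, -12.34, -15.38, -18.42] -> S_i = -6.26 + -3.04*i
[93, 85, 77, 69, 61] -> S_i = 93 + -8*i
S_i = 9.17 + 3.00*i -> [9.17, 12.17, 15.17, 18.17, 21.17]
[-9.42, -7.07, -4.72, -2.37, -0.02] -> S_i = -9.42 + 2.35*i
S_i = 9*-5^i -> [9, -45, 225, -1125, 5625]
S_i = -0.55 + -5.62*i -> [-0.55, -6.17, -11.79, -17.41, -23.03]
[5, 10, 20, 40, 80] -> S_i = 5*2^i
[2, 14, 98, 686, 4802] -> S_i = 2*7^i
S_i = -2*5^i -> [-2, -10, -50, -250, -1250]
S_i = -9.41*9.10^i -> [-9.41, -85.63, -779.24, -7091.1, -64529.04]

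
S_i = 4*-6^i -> [4, -24, 144, -864, 5184]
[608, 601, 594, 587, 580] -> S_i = 608 + -7*i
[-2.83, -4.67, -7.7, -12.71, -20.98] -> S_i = -2.83*1.65^i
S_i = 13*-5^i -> [13, -65, 325, -1625, 8125]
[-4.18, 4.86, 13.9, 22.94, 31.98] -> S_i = -4.18 + 9.04*i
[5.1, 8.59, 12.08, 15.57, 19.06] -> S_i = 5.10 + 3.49*i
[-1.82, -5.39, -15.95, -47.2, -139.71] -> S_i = -1.82*2.96^i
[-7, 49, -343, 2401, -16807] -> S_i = -7*-7^i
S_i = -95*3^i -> [-95, -285, -855, -2565, -7695]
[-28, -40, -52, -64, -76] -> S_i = -28 + -12*i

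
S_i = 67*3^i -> [67, 201, 603, 1809, 5427]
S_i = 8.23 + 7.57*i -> [8.23, 15.8, 23.37, 30.94, 38.51]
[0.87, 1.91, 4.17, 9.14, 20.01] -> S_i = 0.87*2.19^i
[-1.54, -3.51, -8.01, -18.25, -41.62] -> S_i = -1.54*2.28^i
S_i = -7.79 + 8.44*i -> [-7.79, 0.65, 9.09, 17.53, 25.97]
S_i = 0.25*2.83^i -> [0.25, 0.71, 2.0, 5.67, 16.04]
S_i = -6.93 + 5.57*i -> [-6.93, -1.36, 4.21, 9.78, 15.35]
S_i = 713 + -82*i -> [713, 631, 549, 467, 385]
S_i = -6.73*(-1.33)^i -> [-6.73, 8.95, -11.9, 15.83, -21.06]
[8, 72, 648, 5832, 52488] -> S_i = 8*9^i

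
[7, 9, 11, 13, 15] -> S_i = 7 + 2*i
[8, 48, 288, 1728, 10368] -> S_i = 8*6^i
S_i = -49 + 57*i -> [-49, 8, 65, 122, 179]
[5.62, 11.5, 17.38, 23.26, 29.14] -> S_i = 5.62 + 5.88*i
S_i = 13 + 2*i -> [13, 15, 17, 19, 21]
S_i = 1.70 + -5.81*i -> [1.7, -4.11, -9.92, -15.73, -21.54]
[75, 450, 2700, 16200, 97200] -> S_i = 75*6^i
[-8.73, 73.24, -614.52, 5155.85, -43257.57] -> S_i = -8.73*(-8.39)^i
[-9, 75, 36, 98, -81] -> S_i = Random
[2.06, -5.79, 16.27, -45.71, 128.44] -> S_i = 2.06*(-2.81)^i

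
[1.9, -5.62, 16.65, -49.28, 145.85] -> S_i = 1.90*(-2.96)^i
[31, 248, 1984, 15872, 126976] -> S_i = 31*8^i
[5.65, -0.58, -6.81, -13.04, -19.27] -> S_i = 5.65 + -6.23*i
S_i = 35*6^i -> [35, 210, 1260, 7560, 45360]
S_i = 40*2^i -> [40, 80, 160, 320, 640]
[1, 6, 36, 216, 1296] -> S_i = 1*6^i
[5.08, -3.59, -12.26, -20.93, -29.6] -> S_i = 5.08 + -8.67*i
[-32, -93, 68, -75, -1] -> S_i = Random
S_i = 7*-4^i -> [7, -28, 112, -448, 1792]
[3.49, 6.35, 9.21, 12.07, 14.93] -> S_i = 3.49 + 2.86*i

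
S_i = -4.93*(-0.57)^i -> [-4.93, 2.81, -1.6, 0.91, -0.52]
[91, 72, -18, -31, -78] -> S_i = Random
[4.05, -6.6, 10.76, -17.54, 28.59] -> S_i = 4.05*(-1.63)^i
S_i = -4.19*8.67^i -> [-4.19, -36.33, -314.96, -2730.68, -23675.02]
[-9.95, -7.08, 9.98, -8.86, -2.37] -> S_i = Random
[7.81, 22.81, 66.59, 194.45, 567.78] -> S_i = 7.81*2.92^i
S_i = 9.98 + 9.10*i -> [9.98, 19.08, 28.18, 37.28, 46.38]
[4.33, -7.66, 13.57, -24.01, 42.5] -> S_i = 4.33*(-1.77)^i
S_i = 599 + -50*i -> [599, 549, 499, 449, 399]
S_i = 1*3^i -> [1, 3, 9, 27, 81]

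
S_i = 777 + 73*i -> [777, 850, 923, 996, 1069]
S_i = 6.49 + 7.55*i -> [6.49, 14.04, 21.59, 29.14, 36.69]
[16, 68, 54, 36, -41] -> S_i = Random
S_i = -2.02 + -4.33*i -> [-2.02, -6.35, -10.68, -15.01, -19.34]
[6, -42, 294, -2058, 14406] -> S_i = 6*-7^i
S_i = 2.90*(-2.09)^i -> [2.9, -6.06, 12.67, -26.48, 55.33]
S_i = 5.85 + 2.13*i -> [5.85, 7.98, 10.11, 12.24, 14.37]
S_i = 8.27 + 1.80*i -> [8.27, 10.07, 11.87, 13.67, 15.47]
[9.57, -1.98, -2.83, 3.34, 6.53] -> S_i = Random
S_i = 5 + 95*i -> [5, 100, 195, 290, 385]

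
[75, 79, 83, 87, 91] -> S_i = 75 + 4*i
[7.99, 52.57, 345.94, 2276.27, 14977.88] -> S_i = 7.99*6.58^i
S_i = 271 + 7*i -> [271, 278, 285, 292, 299]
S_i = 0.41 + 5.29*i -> [0.41, 5.7, 10.99, 16.28, 21.57]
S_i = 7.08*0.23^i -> [7.08, 1.63, 0.37, 0.09, 0.02]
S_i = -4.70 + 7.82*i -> [-4.7, 3.12, 10.94, 18.76, 26.58]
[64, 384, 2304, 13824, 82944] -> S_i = 64*6^i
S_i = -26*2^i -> [-26, -52, -104, -208, -416]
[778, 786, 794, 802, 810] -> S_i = 778 + 8*i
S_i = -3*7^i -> [-3, -21, -147, -1029, -7203]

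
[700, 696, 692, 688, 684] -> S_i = 700 + -4*i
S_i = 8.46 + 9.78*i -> [8.46, 18.24, 28.02, 37.8, 47.58]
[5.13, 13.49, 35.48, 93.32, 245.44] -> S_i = 5.13*2.63^i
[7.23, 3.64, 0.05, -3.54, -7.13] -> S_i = 7.23 + -3.59*i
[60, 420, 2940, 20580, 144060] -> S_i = 60*7^i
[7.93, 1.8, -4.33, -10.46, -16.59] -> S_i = 7.93 + -6.13*i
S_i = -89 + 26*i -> [-89, -63, -37, -11, 15]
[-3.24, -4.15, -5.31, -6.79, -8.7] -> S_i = -3.24*1.28^i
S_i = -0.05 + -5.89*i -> [-0.05, -5.94, -11.83, -17.72, -23.61]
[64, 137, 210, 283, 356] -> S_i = 64 + 73*i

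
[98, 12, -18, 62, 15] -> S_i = Random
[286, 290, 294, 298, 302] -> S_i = 286 + 4*i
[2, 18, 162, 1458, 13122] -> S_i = 2*9^i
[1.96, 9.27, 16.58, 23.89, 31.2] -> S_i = 1.96 + 7.31*i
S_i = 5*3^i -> [5, 15, 45, 135, 405]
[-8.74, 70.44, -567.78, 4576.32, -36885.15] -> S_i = -8.74*(-8.06)^i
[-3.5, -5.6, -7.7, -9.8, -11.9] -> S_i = -3.50 + -2.10*i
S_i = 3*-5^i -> [3, -15, 75, -375, 1875]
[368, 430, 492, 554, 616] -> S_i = 368 + 62*i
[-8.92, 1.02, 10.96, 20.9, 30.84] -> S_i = -8.92 + 9.94*i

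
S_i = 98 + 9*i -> [98, 107, 116, 125, 134]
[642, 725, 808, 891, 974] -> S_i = 642 + 83*i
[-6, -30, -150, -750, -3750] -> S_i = -6*5^i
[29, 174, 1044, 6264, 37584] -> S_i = 29*6^i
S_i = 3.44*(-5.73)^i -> [3.44, -19.71, 112.95, -647.18, 3708.32]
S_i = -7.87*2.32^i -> [-7.87, -18.26, -42.36, -98.27, -228.0]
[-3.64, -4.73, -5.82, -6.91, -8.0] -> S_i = -3.64 + -1.09*i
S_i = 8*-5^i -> [8, -40, 200, -1000, 5000]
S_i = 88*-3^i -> [88, -264, 792, -2376, 7128]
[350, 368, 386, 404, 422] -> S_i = 350 + 18*i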